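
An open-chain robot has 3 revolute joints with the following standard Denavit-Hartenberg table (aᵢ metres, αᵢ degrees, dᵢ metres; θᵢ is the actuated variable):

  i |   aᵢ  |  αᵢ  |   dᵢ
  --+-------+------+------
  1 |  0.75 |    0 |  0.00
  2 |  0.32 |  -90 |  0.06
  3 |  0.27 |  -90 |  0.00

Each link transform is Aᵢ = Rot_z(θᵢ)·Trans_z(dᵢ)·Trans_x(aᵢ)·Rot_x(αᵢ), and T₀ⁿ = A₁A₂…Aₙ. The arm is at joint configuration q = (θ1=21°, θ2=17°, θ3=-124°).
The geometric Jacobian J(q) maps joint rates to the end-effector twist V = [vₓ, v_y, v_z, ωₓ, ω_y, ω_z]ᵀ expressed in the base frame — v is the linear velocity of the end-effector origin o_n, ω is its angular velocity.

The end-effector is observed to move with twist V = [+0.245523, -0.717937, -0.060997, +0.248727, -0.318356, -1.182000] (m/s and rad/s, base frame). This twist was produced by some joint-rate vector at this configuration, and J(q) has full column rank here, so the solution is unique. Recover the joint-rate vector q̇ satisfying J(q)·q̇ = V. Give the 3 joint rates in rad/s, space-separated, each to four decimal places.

-0.7210 -0.4610 -0.4040

o_n = [0.8334, 0.3728, 0.2838]
J₁: ẑ×o_n = [-0.3728, 0.8334, 0.0000], ω = ẑ
J2: z=[0.0000, 0.0000, 1.0000] o=[0.7002, 0.2688, 0.0000] → [-0.1041, 0.1332, 0.0000, 0.0000, 0.0000, 1.0000]
J3: z=[-0.6157, 0.7880, 0.0000] o=[0.9523, 0.4658, 0.0600] → [0.1764, 0.1378, 0.1510, -0.6157, 0.7880, 0.0000]
q̇ = J⁺·V = [-0.7210, -0.4610, -0.4040]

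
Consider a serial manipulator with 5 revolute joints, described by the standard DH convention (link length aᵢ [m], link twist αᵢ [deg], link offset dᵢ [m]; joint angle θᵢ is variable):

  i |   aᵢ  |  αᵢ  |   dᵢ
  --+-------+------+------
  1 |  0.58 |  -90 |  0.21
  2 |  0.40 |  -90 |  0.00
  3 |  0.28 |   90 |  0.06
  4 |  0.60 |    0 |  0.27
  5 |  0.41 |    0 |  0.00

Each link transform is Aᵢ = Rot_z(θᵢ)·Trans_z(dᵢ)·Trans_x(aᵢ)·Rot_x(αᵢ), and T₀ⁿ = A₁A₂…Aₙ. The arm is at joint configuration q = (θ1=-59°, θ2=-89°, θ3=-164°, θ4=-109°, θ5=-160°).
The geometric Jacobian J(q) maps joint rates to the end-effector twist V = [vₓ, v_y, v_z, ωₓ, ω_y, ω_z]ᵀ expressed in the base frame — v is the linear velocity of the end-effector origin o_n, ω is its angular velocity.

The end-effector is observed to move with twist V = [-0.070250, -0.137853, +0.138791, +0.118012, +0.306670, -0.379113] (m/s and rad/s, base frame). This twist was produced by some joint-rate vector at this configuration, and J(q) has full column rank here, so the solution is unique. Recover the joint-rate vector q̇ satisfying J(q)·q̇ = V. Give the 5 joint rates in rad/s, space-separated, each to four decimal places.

-0.2040 0.8820 -0.1990 0.4540 0.1940

o_n = [0.0467, -0.5401, 0.4627]
J₁: ẑ×o_n = [0.5401, 0.0467, -0.0000], ω = ẑ
J2: z=[0.8572, 0.5150, 0.0000] o=[0.2987, -0.4972, 0.2100] → [0.1302, -0.2166, 0.0930, 0.8572, 0.5150, 0.0000]
J3: z=[0.5150, -0.8570, -0.0175] o=[0.3023, -0.5031, 0.6099] → [0.1255, 0.0803, -0.2381, 0.5150, -0.8570, -0.0175]
J4: z=[-0.8264, -0.4910, -0.2756] o=[0.3970, -0.5108, 0.3398] → [-0.0685, 0.1982, -0.1477, -0.8264, -0.4910, -0.2756]
J5: z=[-0.8264, -0.4910, -0.2756] o=[-0.1628, -0.1877, 0.4630] → [-0.0970, -0.0580, 0.3941, -0.8264, -0.4910, -0.2756]
q̇ = J⁺·V = [-0.2040, 0.8820, -0.1990, 0.4540, 0.1940]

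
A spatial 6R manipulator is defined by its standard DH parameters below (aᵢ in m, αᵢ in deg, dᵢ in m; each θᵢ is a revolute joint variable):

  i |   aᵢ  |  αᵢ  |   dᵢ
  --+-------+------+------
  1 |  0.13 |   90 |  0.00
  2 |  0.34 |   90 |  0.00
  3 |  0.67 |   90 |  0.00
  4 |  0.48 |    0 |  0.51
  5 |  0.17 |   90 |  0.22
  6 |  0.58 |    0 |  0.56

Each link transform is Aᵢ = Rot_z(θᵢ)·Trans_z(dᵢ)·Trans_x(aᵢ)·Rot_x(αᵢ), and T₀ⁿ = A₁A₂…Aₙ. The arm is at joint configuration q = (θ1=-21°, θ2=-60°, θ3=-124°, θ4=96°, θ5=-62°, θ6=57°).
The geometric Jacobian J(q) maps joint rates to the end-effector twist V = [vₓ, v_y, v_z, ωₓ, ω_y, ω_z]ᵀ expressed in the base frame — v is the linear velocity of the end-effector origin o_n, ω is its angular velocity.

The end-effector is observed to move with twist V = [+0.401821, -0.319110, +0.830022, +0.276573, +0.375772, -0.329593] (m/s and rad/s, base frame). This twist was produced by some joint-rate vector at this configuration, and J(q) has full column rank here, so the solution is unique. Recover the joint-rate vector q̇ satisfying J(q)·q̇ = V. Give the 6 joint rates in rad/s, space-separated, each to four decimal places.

-0.1220 -0.6310 -0.4260 -0.6280 0.5290 -0.5100

o_n = [-0.6165, 0.6943, 1.0834]
J₁: ẑ×o_n = [-0.6943, -0.6165, 0.0000], ω = ẑ
J2: z=[-0.3584, -0.9336, 0.0000] o=[0.1214, -0.0466, 0.0000] → [-1.0114, 0.3883, -0.9544, -0.3584, -0.9336, 0.0000]
J3: z=[-0.8085, 0.3104, -0.5000] o=[0.2801, -0.1075, -0.2944] → [0.8285, 1.5623, -0.3700, -0.8085, 0.3104, -0.5000]
J4: z=[-0.5874, -0.3735, 0.7180] o=[0.3042, 0.4782, 0.0300] → [-0.5486, -0.0423, -0.4708, -0.5874, -0.3735, 0.7180]
J5: z=[-0.5874, -0.3735, 0.7180] o=[-0.3831, 0.3920, 0.1332] → [-0.5719, 0.3905, -0.2647, -0.5874, -0.3735, 0.7180]
J6: z=[0.6905, 0.2315, 0.6853] o=[-0.5841, 0.4625, 0.3119] → [0.0198, -0.5549, 0.1675, 0.6905, 0.2315, 0.6853]
q̇ = J⁺·V = [-0.1220, -0.6310, -0.4260, -0.6280, 0.5290, -0.5100]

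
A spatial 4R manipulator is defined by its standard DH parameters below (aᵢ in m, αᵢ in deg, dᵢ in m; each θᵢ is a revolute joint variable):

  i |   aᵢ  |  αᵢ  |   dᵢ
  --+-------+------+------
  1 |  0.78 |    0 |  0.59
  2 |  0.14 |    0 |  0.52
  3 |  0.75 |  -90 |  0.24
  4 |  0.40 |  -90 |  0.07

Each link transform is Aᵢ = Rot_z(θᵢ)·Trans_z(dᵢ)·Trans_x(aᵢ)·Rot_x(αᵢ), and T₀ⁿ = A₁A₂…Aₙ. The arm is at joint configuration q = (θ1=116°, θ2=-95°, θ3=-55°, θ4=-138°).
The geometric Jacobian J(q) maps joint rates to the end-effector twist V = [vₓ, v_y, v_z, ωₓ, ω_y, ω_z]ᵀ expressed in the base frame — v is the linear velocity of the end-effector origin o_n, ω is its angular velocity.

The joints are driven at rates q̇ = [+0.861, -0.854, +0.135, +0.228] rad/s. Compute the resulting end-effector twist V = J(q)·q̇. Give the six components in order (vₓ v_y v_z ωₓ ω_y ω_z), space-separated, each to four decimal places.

o_n = [0.2033, 0.5561, 1.6177]
J₁: ẑ×o_n = [-0.5561, 0.2033, 0.0000], ω = ẑ
J2: z=[0.0000, 0.0000, 1.0000] o=[-0.3419, 0.7011, 0.5900] → [0.1450, 0.5452, -0.0000, 0.0000, 0.0000, 1.0000]
J3: z=[0.0000, 0.0000, 1.0000] o=[-0.2112, 0.7512, 1.1100] → [0.1951, 0.4145, -0.0000, 0.0000, 0.0000, 1.0000]
J4: z=[0.5592, 0.8290, 0.0000] o=[0.4105, 0.3318, 1.3500] → [0.2219, -0.1497, 0.2973, 0.5592, 0.8290, 0.0000]
V = J·q̇ = [-0.5257, -0.2688, 0.0678, 0.1275, 0.1890, 0.1420]

-0.5257 -0.2688 0.0678 0.1275 0.1890 0.1420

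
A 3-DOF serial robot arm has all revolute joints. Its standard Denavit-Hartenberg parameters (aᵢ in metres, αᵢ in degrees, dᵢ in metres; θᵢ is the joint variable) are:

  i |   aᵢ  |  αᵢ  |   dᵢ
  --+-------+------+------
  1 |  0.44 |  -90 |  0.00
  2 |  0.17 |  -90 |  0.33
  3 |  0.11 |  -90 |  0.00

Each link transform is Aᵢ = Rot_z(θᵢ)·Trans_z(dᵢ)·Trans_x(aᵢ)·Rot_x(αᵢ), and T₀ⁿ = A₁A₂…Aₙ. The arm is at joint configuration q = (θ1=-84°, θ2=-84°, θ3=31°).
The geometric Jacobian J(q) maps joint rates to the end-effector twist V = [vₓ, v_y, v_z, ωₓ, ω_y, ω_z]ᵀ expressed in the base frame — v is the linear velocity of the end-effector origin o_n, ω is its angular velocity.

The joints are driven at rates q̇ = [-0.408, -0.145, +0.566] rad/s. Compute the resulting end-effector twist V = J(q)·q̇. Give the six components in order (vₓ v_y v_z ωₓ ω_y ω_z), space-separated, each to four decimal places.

-0.2355 -0.0952 -0.0279 -0.0854 -0.5750 -0.4672

o_n = [0.3207, -0.4365, 0.2628]
J₁: ẑ×o_n = [0.4365, 0.3207, -0.0000], ω = ẑ
J2: z=[0.9945, 0.1045, 0.0000] o=[0.0460, -0.4376, 0.0000] → [0.0275, -0.2614, -0.0276, 0.9945, 0.1045, 0.0000]
J3: z=[0.1040, -0.9891, -0.1045] o=[0.3760, -0.4208, 0.1691] → [-0.0944, -0.0040, -0.0563, 0.1040, -0.9891, -0.1045]
V = J·q̇ = [-0.2355, -0.0952, -0.0279, -0.0854, -0.5750, -0.4672]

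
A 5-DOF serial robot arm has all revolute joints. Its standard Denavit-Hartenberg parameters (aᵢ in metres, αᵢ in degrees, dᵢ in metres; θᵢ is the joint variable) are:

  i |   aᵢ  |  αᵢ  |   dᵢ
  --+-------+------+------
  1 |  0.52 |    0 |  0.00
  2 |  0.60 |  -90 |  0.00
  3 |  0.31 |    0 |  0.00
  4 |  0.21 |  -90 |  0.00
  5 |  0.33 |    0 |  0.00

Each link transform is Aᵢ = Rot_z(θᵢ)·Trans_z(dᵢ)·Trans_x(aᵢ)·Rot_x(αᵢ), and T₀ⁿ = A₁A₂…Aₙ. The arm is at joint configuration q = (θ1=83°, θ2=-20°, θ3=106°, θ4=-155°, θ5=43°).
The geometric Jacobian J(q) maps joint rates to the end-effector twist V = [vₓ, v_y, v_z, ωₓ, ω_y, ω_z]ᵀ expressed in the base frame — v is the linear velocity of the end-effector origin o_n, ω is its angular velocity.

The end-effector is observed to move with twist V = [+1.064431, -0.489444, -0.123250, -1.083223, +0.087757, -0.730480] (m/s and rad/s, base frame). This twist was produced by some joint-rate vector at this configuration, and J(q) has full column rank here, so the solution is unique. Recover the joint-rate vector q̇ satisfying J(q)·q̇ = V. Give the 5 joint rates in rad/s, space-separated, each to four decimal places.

o_n = [0.6319, 1.1363, 0.0426]
J₁: ẑ×o_n = [-1.1363, 0.6319, 0.0000], ω = ẑ
J2: z=[0.0000, 0.0000, 1.0000] o=[0.0634, 0.5161, 0.0000] → [-0.6201, 0.5686, 0.0000, 0.0000, 0.0000, 1.0000]
J3: z=[-0.8910, 0.4540, 0.0000] o=[0.3358, 1.0507, 0.0000] → [0.0194, 0.0380, -0.2107, -0.8910, 0.4540, 0.0000]
J4: z=[-0.8910, 0.4540, 0.0000] o=[0.2970, 0.9746, -0.2980] → [0.1546, 0.3035, -0.2961, -0.8910, 0.4540, 0.0000]
J5: z=[0.3426, 0.6725, -0.6561] o=[0.3595, 1.0973, -0.1395] → [0.1480, -0.2411, -0.1699, 0.3426, 0.6725, -0.6561]
q̇ = J⁺·V = [-0.8580, -0.2320, 0.9510, 0.0540, -0.5480]

-0.8580 -0.2320 0.9510 0.0540 -0.5480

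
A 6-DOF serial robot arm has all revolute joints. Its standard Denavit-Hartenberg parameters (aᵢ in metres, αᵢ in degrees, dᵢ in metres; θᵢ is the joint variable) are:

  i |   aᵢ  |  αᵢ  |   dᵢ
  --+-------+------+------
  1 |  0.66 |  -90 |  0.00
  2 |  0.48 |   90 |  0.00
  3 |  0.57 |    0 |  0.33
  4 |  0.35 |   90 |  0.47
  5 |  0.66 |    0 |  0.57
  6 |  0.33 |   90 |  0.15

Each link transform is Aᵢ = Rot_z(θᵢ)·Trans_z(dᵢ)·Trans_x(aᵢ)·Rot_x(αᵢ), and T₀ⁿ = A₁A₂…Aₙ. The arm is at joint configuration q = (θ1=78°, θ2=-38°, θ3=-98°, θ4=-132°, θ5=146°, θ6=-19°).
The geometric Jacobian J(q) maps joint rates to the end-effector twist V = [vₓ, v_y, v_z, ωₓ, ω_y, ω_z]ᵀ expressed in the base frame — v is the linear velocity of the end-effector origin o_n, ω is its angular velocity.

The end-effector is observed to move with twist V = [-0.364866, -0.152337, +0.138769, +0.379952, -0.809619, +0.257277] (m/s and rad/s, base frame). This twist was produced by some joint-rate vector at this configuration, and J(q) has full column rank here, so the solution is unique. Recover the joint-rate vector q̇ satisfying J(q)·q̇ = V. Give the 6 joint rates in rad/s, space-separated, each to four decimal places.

o_n = [0.5475, 0.6287, 1.8718]
J₁: ẑ×o_n = [-0.6287, 0.5475, 0.0000], ω = ẑ
J2: z=[-0.9781, 0.2079, 0.0000] o=[0.1372, 0.6456, 0.0000] → [0.3892, 1.8309, -0.0688, -0.9781, 0.2079, 0.0000]
J3: z=[-0.1280, -0.6022, 0.7880] o=[0.2159, 1.0156, 0.2955] → [-0.6444, 0.4631, 0.2492, -0.1280, -0.6022, 0.7880]
J4: z=[-0.1280, -0.6022, 0.7880] o=[0.7127, 0.6383, 0.5067] → [-0.8145, 0.0445, -0.0983, -0.1280, -0.6022, 0.7880]
J5: z=[-0.5032, 0.7241, 0.4716] o=[0.3535, 0.2376, 0.7386] → [0.6361, 0.6618, -0.3373, -0.5032, 0.7241, 0.4716]
J6: z=[-0.5032, 0.7241, 0.4716] o=[0.4870, 0.6121, 1.5148] → [0.2507, 0.2082, -0.0522, -0.5032, 0.7241, 0.4716]
q̇ = J⁺·V = [-0.2720, -0.3420, 0.9680, -0.1120, 0.5370, -0.8450]

-0.2720 -0.3420 0.9680 -0.1120 0.5370 -0.8450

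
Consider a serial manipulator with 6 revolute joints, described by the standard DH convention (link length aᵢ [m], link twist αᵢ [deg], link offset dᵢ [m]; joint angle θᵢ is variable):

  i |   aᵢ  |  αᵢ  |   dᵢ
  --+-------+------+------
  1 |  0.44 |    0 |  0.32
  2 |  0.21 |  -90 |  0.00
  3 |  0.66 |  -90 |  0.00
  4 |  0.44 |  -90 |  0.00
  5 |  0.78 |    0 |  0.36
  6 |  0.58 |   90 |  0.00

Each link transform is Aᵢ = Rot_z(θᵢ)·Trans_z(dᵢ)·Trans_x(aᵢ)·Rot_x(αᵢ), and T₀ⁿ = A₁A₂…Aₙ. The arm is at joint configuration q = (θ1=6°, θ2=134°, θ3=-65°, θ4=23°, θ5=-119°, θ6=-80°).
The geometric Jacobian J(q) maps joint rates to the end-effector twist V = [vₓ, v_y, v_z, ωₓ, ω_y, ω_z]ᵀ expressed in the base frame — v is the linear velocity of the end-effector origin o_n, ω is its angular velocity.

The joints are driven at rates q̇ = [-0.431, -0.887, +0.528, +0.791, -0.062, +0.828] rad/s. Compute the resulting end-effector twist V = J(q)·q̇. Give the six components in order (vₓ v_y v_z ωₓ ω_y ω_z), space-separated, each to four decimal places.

0.2732 0.0783 -0.6769 -0.3384 0.5152 -1.9235

o_n = [0.0019, 0.5960, 0.1763]
J₁: ẑ×o_n = [-0.5960, 0.0019, 0.0000], ω = ẑ
J2: z=[0.0000, 0.0000, 1.0000] o=[0.4376, 0.0460, 0.3200] → [-0.5500, -0.4357, 0.0000, 0.0000, 0.0000, 1.0000]
J3: z=[-0.6428, -0.7660, 0.0000] o=[0.2767, 0.1810, 0.3200] → [0.1101, -0.0924, -0.4774, -0.6428, -0.7660, 0.0000]
J4: z=[-0.6943, 0.5826, -0.4226] o=[0.0630, 0.3603, 0.9182] → [-0.3326, -0.4892, -0.1280, -0.6943, 0.5826, -0.4226]
J5: z=[0.7182, 0.5990, -0.3541] o=[0.0424, 0.6020, 1.2852] → [-0.6664, 0.8108, 0.0200, 0.7182, 0.5990, -0.3541]
J6: z=[0.7182, 0.5990, -0.3541] o=[-0.1549, 1.0073, 0.5540] → [-0.3719, 0.2157, -0.3893, 0.7182, 0.5990, -0.3541]
V = J·q̇ = [0.2732, 0.0783, -0.6769, -0.3384, 0.5152, -1.9235]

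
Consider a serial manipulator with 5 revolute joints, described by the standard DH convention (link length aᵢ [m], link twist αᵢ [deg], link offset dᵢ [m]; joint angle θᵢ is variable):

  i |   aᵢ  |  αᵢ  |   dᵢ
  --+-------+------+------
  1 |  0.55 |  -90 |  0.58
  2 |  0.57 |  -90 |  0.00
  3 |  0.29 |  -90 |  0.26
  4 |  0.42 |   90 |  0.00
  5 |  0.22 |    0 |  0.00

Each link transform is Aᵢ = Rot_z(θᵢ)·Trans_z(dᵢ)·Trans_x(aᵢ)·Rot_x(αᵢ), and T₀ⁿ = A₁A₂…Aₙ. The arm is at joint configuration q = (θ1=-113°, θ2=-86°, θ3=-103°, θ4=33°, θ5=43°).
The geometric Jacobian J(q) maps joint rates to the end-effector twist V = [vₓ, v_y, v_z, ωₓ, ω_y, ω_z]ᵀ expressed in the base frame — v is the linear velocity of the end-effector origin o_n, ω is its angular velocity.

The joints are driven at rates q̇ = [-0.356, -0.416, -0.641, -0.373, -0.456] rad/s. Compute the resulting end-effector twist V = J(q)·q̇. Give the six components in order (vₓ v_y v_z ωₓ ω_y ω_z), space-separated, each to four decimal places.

o_n = [0.5205, -0.7983, 1.1240]
J₁: ẑ×o_n = [0.7983, 0.5205, -0.0000], ω = ẑ
J2: z=[0.9205, -0.3907, 0.0000] o=[-0.2149, -0.5063, 0.5800] → [-0.2126, -0.5007, 0.0185, 0.9205, -0.3907, 0.0000]
J3: z=[-0.3898, -0.9183, -0.0698] o=[-0.2304, -0.5429, 1.1486] → [0.0048, -0.0620, 0.7891, -0.3898, -0.9183, -0.0698]
J4: z=[0.1805, -0.1505, 0.9720] o=[-0.0699, -0.8878, 1.0654] → [-0.0958, 0.5632, 0.1050, 0.1805, -0.1505, 0.9720]
J5: z=[0.1649, -0.9696, -0.1807] o=[0.3374, -0.8068, 1.0023] → [-0.1164, -0.0532, 0.1789, 0.1649, -0.9696, -0.1807]
V = J·q̇ = [-0.1100, -0.1231, -0.6342, -0.2756, 1.2494, -0.5914]

-0.1100 -0.1231 -0.6342 -0.2756 1.2494 -0.5914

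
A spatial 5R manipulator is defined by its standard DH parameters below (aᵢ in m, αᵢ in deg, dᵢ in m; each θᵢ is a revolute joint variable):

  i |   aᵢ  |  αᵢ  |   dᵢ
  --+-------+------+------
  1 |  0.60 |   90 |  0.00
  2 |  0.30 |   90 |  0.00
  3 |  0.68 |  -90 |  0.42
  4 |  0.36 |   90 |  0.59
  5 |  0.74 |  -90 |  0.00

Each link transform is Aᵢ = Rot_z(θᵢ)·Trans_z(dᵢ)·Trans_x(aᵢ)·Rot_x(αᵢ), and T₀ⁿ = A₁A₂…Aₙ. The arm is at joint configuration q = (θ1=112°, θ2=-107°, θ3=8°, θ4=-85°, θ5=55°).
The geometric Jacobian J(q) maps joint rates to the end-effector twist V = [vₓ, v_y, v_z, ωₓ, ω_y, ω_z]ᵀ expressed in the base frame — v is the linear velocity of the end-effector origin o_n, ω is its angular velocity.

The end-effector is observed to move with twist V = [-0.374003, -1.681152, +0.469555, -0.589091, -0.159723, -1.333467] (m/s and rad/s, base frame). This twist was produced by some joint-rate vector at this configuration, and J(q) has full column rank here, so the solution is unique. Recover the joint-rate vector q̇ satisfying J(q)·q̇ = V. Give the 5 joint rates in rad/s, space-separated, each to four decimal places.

-0.7970 -0.2490 -0.1880 -0.4220 -0.4390

o_n = [1.4963, -0.2633, -0.4851]
J₁: ẑ×o_n = [0.2633, 1.4963, -0.0000], ω = ẑ
J2: z=[0.9272, 0.3746, 0.0000] o=[-0.2248, 0.5563, 0.0000] → [-0.1817, 0.4498, -1.4047, 0.9272, 0.3746, 0.0000]
J3: z=[0.3582, -0.8867, 0.2924] o=[-0.1919, 0.4750, -0.2869] → [0.3916, 0.5646, 1.2324, 0.3582, -0.8867, 0.2924]
J4: z=[0.9029, 0.4087, 0.1331] o=[0.1201, -0.0445, -0.8081] → [0.1611, -0.1084, -0.7600, 0.9029, 0.4087, 0.1331]
J5: z=[-0.2054, 0.1382, 0.9689] o=[0.7887, -0.1282, -0.6544] → [0.1544, 0.7203, -0.0700, -0.2054, 0.1382, 0.9689]
q̇ = J⁺·V = [-0.7970, -0.2490, -0.1880, -0.4220, -0.4390]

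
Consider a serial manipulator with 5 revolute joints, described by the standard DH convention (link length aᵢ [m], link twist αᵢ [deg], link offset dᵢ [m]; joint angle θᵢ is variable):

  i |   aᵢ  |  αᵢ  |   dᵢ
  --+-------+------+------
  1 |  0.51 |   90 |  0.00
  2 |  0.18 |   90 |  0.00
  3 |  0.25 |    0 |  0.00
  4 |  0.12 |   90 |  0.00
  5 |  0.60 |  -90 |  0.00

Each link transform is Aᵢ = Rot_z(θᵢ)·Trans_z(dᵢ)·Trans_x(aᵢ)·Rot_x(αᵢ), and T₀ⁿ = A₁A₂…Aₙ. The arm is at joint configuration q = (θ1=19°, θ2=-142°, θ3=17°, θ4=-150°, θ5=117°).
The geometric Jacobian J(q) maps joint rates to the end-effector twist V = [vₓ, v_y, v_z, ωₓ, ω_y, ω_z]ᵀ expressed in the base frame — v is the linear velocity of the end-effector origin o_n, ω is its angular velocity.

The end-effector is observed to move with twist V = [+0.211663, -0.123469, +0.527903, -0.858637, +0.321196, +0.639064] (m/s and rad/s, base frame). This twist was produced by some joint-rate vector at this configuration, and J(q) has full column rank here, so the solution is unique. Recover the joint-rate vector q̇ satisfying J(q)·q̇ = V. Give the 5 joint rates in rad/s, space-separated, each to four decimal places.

o_n = [-0.1586, -0.2498, 0.0993]
J₁: ẑ×o_n = [0.2498, -0.1586, 0.0000], ω = ẑ
J2: z=[0.3256, -0.9455, 0.0000] o=[0.4822, 0.1660, 0.0000] → [-0.0939, -0.0323, -0.7413, 0.3256, -0.9455, 0.0000]
J3: z=[-0.5821, -0.2004, 0.7880] o=[0.3481, 0.1199, -0.1108] → [0.2492, -0.2770, 0.1136, -0.5821, -0.2004, 0.7880]
J4: z=[-0.5821, -0.2004, 0.7880] o=[0.1938, -0.0106, -0.2580] → [0.1169, -0.0697, 0.0686, -0.5821, -0.2004, 0.7880]
J5: z=[0.7670, -0.4572, 0.4503] o=[0.2262, 0.0934, -0.2076] → [0.0142, -0.4086, -0.4391, 0.7670, -0.4572, 0.4503]
q̇ = J⁺·V = [-0.1700, -0.5280, 0.6070, 0.4660, -0.0810]

-0.1700 -0.5280 0.6070 0.4660 -0.0810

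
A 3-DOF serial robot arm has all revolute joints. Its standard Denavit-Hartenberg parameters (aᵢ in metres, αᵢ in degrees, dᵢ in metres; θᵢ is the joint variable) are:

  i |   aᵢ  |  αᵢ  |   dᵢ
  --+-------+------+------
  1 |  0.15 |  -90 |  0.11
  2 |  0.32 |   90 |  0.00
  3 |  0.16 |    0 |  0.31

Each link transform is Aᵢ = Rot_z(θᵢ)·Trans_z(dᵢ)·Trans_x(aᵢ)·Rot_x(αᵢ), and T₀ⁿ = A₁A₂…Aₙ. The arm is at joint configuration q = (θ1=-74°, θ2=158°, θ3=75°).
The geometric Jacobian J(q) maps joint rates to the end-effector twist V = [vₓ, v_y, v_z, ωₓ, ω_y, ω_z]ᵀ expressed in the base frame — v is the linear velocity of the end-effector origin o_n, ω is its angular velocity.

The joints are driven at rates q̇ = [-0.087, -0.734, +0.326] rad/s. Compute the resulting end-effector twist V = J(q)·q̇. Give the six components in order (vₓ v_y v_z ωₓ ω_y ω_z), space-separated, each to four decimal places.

o_n = [0.1296, 0.1089, -0.3128]
J₁: ẑ×o_n = [-0.1089, 0.1296, 0.0000], ω = ẑ
J2: z=[0.9613, 0.2756, 0.0000] o=[0.0413, -0.1442, 0.1100] → [-0.1165, 0.4064, 0.2190, 0.9613, 0.2756, 0.0000]
J3: z=[0.1033, -0.3601, -0.9272] o=[-0.0404, 0.1410, -0.0099] → [0.0793, -0.1263, 0.0579, 0.1033, -0.3601, -0.9272]
V = J·q̇ = [0.1209, -0.3508, -0.1418, -0.6719, -0.3197, -0.3893]

0.1209 -0.3508 -0.1418 -0.6719 -0.3197 -0.3893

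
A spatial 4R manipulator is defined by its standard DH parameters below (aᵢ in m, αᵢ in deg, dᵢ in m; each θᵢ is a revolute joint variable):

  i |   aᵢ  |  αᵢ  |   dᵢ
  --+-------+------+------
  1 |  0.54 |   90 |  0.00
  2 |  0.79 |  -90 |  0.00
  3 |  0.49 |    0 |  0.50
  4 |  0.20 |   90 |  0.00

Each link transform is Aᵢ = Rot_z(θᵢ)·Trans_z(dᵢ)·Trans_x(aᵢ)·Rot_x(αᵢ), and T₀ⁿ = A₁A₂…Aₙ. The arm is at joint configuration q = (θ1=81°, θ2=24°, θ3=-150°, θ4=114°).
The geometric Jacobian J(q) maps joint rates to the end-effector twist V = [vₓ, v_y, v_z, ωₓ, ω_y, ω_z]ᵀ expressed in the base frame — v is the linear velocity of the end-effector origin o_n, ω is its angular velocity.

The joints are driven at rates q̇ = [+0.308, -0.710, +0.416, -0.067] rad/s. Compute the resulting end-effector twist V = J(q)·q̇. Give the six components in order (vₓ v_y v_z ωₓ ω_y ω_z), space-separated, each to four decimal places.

-0.0179 0.7307 -0.1396 -0.7235 -0.0291 0.6268

o_n = [0.4861, 0.7517, 0.6713]
J₁: ẑ×o_n = [-0.7517, 0.4861, 0.0000], ω = ẑ
J2: z=[0.9877, -0.1564, 0.0000] o=[0.0845, 0.5334, 0.0000] → [-0.1050, -0.6630, 0.2785, 0.9877, -0.1564, 0.0000]
J3: z=[-0.0636, -0.4017, 0.9135] o=[0.1974, 1.2462, 0.3213] → [0.3111, 0.2861, 0.1475, -0.0636, -0.4017, 0.9135]
J4: z=[-0.0636, -0.4017, 0.9135] o=[0.3469, 0.6241, 0.6055] → [-0.1430, 0.1314, 0.0478, -0.0636, -0.4017, 0.9135]
V = J·q̇ = [-0.0179, 0.7307, -0.1396, -0.7235, -0.0291, 0.6268]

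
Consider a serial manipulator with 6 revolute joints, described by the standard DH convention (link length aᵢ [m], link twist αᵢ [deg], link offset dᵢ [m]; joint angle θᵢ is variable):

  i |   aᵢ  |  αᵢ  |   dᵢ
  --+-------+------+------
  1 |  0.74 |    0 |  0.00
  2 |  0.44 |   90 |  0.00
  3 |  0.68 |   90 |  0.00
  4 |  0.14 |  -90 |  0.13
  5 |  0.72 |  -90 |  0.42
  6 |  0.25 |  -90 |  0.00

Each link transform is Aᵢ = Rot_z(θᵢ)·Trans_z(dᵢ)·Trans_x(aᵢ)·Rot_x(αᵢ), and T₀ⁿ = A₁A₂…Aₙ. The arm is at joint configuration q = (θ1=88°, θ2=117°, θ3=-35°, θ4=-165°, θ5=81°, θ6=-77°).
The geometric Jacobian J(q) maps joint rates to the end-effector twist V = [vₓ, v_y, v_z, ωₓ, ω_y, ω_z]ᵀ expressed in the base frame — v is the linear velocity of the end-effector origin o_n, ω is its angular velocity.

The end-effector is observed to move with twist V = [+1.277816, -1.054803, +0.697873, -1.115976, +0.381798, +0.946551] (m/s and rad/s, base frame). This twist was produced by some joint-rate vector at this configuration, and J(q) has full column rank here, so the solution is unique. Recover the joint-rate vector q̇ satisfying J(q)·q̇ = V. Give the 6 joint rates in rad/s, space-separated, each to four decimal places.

o_n = [-0.8493, -0.4504, 0.1778]
J₁: ẑ×o_n = [0.4504, -0.8493, 0.0000], ω = ẑ
J2: z=[0.0000, 0.0000, 1.0000] o=[0.0258, 0.7395, 0.0000] → [1.1900, -0.8751, 0.0000, 0.0000, 0.0000, 1.0000]
J3: z=[-0.4226, 0.9063, 0.0000] o=[-0.3729, 0.5536, 0.0000] → [0.1612, 0.0752, 0.8560, -0.4226, 0.9063, 0.0000]
J4: z=[0.5198, 0.2424, -0.8192] o=[-0.8778, 0.3182, -0.3900] → [-0.4920, -0.3185, -0.4065, 0.5198, 0.2424, -0.8192]
J5: z=[0.2161, -0.9650, -0.1485] o=[-0.6945, 0.3637, -0.4190] → [-0.6968, -0.1060, -0.3253, 0.2161, -0.9650, -0.1485]
J6: z=[-0.8976, -0.1365, -0.4191] o=[-0.8803, -0.2028, 0.1636] → [-0.1057, -0.0002, 0.2265, -0.8976, -0.1365, -0.4191]
q̇ = J⁺·V = [0.4220, 0.8680, 0.5110, -0.0570, -0.0650, 0.9540]

0.4220 0.8680 0.5110 -0.0570 -0.0650 0.9540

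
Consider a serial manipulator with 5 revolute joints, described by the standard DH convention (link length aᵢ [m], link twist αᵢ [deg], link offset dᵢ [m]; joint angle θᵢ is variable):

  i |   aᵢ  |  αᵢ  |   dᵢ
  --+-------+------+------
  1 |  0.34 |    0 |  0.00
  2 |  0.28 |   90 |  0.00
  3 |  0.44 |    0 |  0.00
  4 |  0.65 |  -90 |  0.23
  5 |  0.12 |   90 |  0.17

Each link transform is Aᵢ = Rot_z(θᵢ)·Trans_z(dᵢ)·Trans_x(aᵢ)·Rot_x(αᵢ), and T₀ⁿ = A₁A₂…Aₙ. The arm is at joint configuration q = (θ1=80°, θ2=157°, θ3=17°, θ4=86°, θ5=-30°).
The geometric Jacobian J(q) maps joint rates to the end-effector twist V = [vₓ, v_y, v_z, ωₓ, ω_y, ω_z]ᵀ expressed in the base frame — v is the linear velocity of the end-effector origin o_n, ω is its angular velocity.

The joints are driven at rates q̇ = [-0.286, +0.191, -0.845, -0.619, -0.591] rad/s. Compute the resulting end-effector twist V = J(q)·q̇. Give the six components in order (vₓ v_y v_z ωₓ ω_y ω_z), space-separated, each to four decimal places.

o_n = [-0.3833, 0.1862, 0.8250]
J₁: ẑ×o_n = [-0.1862, -0.3833, 0.0000], ω = ẑ
J2: z=[0.0000, 0.0000, 1.0000] o=[0.0590, 0.3348, 0.0000] → [0.1486, -0.4423, 0.0000, 0.0000, 0.0000, 1.0000]
J3: z=[-0.8387, 0.5446, 0.0000] o=[-0.0935, 0.1000, 0.0000] → [0.4493, 0.6919, 0.0855, -0.8387, 0.5446, 0.0000]
J4: z=[-0.8387, 0.5446, 0.0000] o=[-0.3226, -0.2529, 0.1286] → [0.3793, 0.5840, -0.3352, -0.8387, 0.5446, 0.0000]
J5: z=[0.5307, 0.8172, -0.2250] o=[-0.4359, -0.0050, 0.7620] → [0.0945, -0.0453, 0.0585, 0.5307, 0.8172, -0.2250]
V = J·q̇ = [-0.5887, -0.8943, 0.1007, 0.9142, -1.2803, 0.0379]

-0.5887 -0.8943 0.1007 0.9142 -1.2803 0.0379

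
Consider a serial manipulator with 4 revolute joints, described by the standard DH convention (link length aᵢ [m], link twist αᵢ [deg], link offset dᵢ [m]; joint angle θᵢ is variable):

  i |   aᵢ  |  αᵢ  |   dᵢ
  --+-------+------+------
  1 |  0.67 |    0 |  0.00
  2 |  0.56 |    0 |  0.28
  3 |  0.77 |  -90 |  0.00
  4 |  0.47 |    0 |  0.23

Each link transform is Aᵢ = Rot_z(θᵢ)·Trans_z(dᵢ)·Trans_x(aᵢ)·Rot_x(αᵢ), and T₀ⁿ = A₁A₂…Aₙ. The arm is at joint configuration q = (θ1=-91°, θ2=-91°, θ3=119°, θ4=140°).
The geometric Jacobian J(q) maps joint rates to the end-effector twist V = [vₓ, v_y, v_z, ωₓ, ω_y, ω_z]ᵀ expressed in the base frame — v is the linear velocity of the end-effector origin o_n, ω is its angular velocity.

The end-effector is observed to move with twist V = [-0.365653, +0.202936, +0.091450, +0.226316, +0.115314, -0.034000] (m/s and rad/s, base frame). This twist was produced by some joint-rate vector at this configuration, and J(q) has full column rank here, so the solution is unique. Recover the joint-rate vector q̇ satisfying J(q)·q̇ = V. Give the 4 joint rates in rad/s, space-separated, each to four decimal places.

-0.4880 0.2340 0.2200 0.2540

o_n = [-0.1803, -0.9112, -0.0221]
J₁: ẑ×o_n = [0.9112, -0.1803, 0.0000], ω = ẑ
J2: z=[0.0000, 0.0000, 1.0000] o=[-0.0117, -0.6699, 0.0000] → [0.2413, -0.1686, 0.0000, 0.0000, 0.0000, 1.0000]
J3: z=[0.0000, 0.0000, 1.0000] o=[-0.5714, -0.6504, 0.2800] → [0.2609, 0.3910, -0.0000, 0.0000, 0.0000, 1.0000]
J4: z=[0.8910, 0.4540, 0.0000] o=[-0.2218, -1.3364, 0.2800] → [-0.1372, 0.2692, 0.3600, 0.8910, 0.4540, 0.0000]
q̇ = J⁺·V = [-0.4880, 0.2340, 0.2200, 0.2540]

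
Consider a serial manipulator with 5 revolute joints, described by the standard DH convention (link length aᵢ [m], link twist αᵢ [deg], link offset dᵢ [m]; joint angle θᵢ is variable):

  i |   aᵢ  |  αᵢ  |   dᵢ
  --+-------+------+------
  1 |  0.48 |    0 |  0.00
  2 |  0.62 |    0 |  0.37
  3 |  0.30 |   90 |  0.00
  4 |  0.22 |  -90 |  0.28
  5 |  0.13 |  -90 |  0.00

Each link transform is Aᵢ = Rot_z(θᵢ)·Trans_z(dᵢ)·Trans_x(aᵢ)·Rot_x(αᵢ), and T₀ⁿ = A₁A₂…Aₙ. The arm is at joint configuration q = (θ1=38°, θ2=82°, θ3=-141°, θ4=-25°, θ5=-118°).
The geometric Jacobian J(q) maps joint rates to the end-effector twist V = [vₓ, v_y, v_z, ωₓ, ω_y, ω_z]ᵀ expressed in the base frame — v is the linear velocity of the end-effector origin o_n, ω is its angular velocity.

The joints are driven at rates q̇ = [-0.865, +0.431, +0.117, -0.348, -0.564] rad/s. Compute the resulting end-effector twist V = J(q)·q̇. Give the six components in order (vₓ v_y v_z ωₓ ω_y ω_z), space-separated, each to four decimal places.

0.2571 -0.2177 -0.0228 -0.0978 0.4103 -0.8282

o_n = [0.3413, 0.3047, 0.3028]
J₁: ẑ×o_n = [-0.3047, 0.3413, 0.0000], ω = ẑ
J2: z=[0.0000, 0.0000, 1.0000] o=[0.3782, 0.2955, 0.0000] → [-0.0092, -0.0369, 0.0000, 0.0000, 0.0000, 1.0000]
J3: z=[0.0000, 0.0000, 1.0000] o=[0.0682, 0.8325, 0.3700] → [0.5277, 0.2731, -0.0000, 0.0000, 0.0000, 1.0000]
J4: z=[-0.3584, -0.9336, 0.0000] o=[0.3483, 0.7249, 0.3700] → [0.0627, -0.0241, 0.1441, -0.3584, -0.9336, 0.0000]
J5: z=[0.3945, -0.1515, 0.9063] o=[0.4341, 0.3921, 0.2770] → [0.0752, -0.0943, -0.0485, 0.3945, -0.1515, 0.9063]
V = J·q̇ = [0.2571, -0.2177, -0.0228, -0.0978, 0.4103, -0.8282]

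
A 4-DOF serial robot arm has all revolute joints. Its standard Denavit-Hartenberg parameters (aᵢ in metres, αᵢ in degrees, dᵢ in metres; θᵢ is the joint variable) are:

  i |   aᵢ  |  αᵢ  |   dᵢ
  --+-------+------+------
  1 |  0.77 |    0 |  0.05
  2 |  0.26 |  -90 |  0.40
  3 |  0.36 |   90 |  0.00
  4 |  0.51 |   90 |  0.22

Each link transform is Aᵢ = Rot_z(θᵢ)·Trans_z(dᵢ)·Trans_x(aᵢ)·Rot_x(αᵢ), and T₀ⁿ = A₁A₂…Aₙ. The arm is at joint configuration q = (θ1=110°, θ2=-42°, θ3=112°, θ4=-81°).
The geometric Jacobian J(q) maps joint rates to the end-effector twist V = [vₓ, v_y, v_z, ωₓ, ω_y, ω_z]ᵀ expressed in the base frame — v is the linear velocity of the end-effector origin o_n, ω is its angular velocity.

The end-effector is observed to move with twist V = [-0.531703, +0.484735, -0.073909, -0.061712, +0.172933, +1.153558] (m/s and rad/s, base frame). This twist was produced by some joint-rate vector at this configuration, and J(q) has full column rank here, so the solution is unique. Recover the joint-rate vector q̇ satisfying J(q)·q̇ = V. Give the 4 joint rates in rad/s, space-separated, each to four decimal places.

o_n = [0.3158, 0.8123, -0.0402]
J₁: ẑ×o_n = [-0.8123, 0.3158, 0.0000], ω = ẑ
J2: z=[0.0000, 0.0000, 1.0000] o=[-0.2634, 0.7236, 0.0500] → [-0.0887, 0.5791, 0.0000, 0.0000, 0.0000, 1.0000]
J3: z=[-0.9272, 0.3746, 0.0000] o=[-0.1660, 0.9646, 0.4500] → [-0.1836, -0.4545, -0.0392, -0.9272, 0.3746, 0.0000]
J4: z=[0.3473, 0.8597, -0.3746] o=[-0.2165, 0.8396, 0.1162] → [-0.1447, -0.1451, -0.4670, 0.3473, 0.8597, -0.3746]
q̇ = J⁺·V = [0.5260, 0.6830, 0.1220, 0.1480]

0.5260 0.6830 0.1220 0.1480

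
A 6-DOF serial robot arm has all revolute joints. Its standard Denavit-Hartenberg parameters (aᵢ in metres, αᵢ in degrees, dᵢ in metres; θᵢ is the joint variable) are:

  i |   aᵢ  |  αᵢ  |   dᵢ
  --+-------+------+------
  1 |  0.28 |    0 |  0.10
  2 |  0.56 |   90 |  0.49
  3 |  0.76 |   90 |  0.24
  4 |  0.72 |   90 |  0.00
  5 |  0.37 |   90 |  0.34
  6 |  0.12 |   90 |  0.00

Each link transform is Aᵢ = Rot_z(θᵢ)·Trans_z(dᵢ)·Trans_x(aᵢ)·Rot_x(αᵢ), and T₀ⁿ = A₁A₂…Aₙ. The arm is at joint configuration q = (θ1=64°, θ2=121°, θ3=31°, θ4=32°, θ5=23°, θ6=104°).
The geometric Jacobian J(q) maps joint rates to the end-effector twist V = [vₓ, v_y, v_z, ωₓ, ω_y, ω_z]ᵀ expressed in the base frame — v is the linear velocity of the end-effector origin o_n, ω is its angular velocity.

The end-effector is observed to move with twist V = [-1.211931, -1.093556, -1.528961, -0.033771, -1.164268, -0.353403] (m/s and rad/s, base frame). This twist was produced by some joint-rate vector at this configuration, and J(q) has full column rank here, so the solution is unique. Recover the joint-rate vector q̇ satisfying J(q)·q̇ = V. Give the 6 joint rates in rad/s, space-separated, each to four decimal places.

0.8810 -0.4400 -0.9170 -0.1350 0.0480 -0.9620

o_n = [-2.1426, 0.4558, 1.4434]
J₁: ẑ×o_n = [-0.4558, -2.1426, 0.0000], ω = ẑ
J2: z=[0.0000, 0.0000, 1.0000] o=[0.1227, 0.2517, 0.1000] → [-0.2041, -2.2653, 0.0000, 0.0000, 0.0000, 1.0000]
J3: z=[-0.0872, 0.9962, 0.0000] o=[-0.4351, 0.2029, 0.5900] → [0.8501, 0.0744, 1.6789, -0.0872, 0.9962, 0.0000]
J4: z=[-0.5131, -0.0449, -0.8572] o=[-1.1050, 0.3852, 0.9814] → [0.0398, 1.1264, -0.0828, -0.5131, -0.0449, -0.8572]
J5: z=[-0.3786, -0.8844, 0.2729] o=[-1.6597, 0.7196, 1.2959] → [-0.0584, -0.0760, -0.3272, -0.3786, -0.8844, 0.2729]
J6: z=[0.1713, 0.2228, 0.9597] o=[-2.1249, 0.5707, 1.4135] → [0.1169, -0.0221, -0.0157, 0.1713, 0.2228, 0.9597]
q̇ = J⁺·V = [0.8810, -0.4400, -0.9170, -0.1350, 0.0480, -0.9620]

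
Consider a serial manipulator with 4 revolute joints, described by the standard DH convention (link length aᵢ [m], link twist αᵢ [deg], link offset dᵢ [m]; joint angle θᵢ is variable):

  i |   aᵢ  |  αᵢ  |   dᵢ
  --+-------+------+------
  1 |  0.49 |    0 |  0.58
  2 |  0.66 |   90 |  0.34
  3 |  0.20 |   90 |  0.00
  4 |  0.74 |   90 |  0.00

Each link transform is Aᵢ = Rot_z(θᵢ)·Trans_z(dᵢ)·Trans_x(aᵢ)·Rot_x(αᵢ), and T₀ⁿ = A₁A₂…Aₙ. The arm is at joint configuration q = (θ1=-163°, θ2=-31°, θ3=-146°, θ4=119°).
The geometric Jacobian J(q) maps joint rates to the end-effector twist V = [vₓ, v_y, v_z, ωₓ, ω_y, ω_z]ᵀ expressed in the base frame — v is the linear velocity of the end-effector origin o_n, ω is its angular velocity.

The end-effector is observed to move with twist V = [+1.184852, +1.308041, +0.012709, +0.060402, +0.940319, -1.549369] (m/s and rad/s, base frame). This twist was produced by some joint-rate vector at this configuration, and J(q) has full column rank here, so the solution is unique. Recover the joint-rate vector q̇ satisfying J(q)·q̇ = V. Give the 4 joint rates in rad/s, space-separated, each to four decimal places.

o_n = [-1.0801, 0.6762, 1.0088]
J₁: ẑ×o_n = [-0.6762, -1.0801, 0.0000], ω = ẑ
J2: z=[0.0000, 0.0000, 1.0000] o=[-0.4686, -0.1433, 0.5800] → [-0.8195, -0.6115, 0.0000, 0.0000, 0.0000, 1.0000]
J3: z=[0.2419, 0.9703, 0.0000] o=[-1.1090, 0.0164, 0.9200] → [0.0861, -0.0215, 0.1316, 0.2419, 0.9703, 0.0000]
J4: z=[0.5426, -0.1353, 0.8290] o=[-0.9481, -0.0237, 0.8082] → [-0.6074, -0.2183, 0.3619, 0.5426, -0.1353, 0.8290]
q̇ = J⁺·V = [-0.9980, -0.3010, 0.9270, -0.3020]

-0.9980 -0.3010 0.9270 -0.3020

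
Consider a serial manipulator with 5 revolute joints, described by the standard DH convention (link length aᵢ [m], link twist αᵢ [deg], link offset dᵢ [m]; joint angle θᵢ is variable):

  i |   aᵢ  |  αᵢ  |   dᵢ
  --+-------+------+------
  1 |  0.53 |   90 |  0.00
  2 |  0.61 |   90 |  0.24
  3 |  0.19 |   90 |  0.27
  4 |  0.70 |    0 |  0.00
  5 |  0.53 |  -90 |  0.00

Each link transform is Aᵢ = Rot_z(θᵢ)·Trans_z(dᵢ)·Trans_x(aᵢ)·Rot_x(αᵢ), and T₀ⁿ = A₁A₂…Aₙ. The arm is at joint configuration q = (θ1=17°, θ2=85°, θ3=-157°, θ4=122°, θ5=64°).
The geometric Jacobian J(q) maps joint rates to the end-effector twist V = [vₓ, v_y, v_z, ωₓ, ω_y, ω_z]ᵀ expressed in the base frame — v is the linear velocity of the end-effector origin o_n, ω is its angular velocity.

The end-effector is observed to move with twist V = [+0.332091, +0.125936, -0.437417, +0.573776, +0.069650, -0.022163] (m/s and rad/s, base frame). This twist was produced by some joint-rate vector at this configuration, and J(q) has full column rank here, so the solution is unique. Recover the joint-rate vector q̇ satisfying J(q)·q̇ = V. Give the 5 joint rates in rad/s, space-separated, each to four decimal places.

o_n = [1.5330, -0.0716, 1.1865]
J₁: ẑ×o_n = [0.0716, 1.5330, -0.0000], ω = ẑ
J2: z=[0.2924, -0.9563, 0.0000] o=[0.5068, 0.1550, 0.0000] → [-1.1347, -0.3469, 0.9151, 0.2924, -0.9563, 0.0000]
J3: z=[0.9527, 0.2913, -0.0872] o=[0.6279, -0.0590, 0.6077] → [0.1675, -0.6303, -0.2756, 0.9527, 0.2913, -0.0872]
J4: z=[0.2366, -0.8902, -0.3892] o=[0.8488, 0.0862, 0.4099] → [-0.7528, -0.4501, 0.5718, 0.2366, -0.8902, -0.3892]
J5: z=[0.2366, -0.8902, -0.3892] o=[1.4852, 0.1292, 0.6983] → [-0.5127, -0.1341, -0.0049, 0.2366, -0.8902, -0.3892]
q̇ = J⁺·V = [0.3920, -0.7540, 0.6030, 0.7340, 0.1950]

0.3920 -0.7540 0.6030 0.7340 0.1950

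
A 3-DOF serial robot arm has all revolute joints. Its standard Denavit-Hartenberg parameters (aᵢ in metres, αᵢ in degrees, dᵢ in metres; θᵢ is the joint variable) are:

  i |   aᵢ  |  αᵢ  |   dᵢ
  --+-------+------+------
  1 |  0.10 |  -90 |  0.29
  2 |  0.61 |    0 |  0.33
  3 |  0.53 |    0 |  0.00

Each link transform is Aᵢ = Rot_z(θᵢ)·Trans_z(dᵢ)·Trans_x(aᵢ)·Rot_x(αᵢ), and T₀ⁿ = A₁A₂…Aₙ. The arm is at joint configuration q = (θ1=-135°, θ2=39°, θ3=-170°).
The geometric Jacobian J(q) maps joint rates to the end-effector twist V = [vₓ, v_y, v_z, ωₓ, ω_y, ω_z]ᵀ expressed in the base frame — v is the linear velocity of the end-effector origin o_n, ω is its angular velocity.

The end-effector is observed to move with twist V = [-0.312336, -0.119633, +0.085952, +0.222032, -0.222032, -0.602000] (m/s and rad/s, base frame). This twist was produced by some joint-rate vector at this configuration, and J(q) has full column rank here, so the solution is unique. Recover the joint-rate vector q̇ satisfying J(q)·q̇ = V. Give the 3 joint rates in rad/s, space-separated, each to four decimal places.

-0.6020 0.0490 0.2650

o_n = [0.0733, -0.3934, 0.3061]
J₁: ẑ×o_n = [0.3934, 0.0733, -0.0000], ω = ẑ
J2: z=[0.7071, -0.7071, 0.0000] o=[-0.0707, -0.0707, 0.2900] → [-0.0114, -0.0114, -0.1263, 0.7071, -0.7071, 0.0000]
J3: z=[0.7071, -0.7071, 0.0000] o=[-0.1726, -0.6393, -0.0939] → [-0.2828, -0.2828, 0.3477, 0.7071, -0.7071, 0.0000]
q̇ = J⁺·V = [-0.6020, 0.0490, 0.2650]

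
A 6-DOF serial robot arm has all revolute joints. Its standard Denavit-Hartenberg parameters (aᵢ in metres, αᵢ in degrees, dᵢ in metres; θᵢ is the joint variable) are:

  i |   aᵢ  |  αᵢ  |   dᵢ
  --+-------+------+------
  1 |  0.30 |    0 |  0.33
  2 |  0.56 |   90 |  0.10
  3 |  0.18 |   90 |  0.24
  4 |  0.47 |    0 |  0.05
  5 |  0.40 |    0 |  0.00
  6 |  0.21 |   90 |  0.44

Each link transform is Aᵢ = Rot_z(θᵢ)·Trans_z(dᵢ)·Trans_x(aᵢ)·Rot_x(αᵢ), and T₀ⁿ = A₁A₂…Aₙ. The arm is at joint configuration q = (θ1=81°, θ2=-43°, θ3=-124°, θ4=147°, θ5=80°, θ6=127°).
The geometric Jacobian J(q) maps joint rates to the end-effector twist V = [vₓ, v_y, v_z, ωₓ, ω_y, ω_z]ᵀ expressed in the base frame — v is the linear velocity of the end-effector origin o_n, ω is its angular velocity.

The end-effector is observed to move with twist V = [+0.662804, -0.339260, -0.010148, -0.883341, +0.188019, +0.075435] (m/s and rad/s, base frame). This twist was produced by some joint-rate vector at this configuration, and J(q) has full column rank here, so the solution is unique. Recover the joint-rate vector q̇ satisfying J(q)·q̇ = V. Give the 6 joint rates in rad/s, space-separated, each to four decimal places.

o_n = [0.4024, 0.3437, 0.9346]
J₁: ẑ×o_n = [-0.3437, 0.4024, 0.0000], ω = ẑ
J2: z=[0.0000, 0.0000, 1.0000] o=[0.0469, 0.2963, 0.3300] → [-0.0474, 0.3555, 0.0000, 0.0000, 0.0000, 1.0000]
J3: z=[0.6157, -0.7880, 0.0000] o=[0.4882, 0.6411, 0.4300] → [-0.3976, -0.3107, -0.2507, 0.6157, -0.7880, 0.0000]
J4: z=[-0.6533, -0.5104, 0.5592] o=[0.5567, 0.3900, 0.2808] → [-0.3078, 0.3409, -0.0485, -0.6533, -0.5104, 0.5592]
J5: z=[-0.6533, -0.5104, 0.5592] o=[0.8553, 0.2985, 0.6355] → [-0.1780, -0.0579, -0.2607, -0.6533, -0.5104, 0.5592]
J6: z=[-0.6533, -0.5104, 0.5592] o=[0.7954, 0.6229, 0.8617] → [0.1189, -0.1721, -0.0182, -0.6533, -0.5104, 0.5592]
q̇ = J⁺·V = [-0.7110, 0.3950, -0.6920, -0.7390, 0.7970, 0.6420]

-0.7110 0.3950 -0.6920 -0.7390 0.7970 0.6420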